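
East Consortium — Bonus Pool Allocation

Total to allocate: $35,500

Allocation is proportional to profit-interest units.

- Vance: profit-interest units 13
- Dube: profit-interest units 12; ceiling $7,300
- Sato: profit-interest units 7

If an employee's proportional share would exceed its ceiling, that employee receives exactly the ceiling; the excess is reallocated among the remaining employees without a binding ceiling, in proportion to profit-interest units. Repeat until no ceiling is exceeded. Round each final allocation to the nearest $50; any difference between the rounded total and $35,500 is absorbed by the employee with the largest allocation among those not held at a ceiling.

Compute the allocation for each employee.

Combined profit-interest units = 32.
Unconstrained shares: Vance 14,421.88; Dube 13,312.50; Sato 7,765.62.
Cap binds for Dube ($7,300); residual $28,200 reallocated over remaining profit-interest units 20.
Shares after redistribution: Vance 18,330.00 → $18,350; Sato 9,870.00 → $9,850.

Vance: $18,350; Dube: $7,300; Sato: $9,850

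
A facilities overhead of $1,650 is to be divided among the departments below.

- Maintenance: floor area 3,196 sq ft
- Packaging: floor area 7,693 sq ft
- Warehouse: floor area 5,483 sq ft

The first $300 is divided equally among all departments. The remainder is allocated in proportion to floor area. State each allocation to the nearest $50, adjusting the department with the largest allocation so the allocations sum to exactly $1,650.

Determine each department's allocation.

First tranche $300 split equally: $100 each.
Remainder $1,350 by floor area (total 16,372): Maintenance 263.54 → $250; Packaging 634.35 → $650; Warehouse 452.12 → $450.
Totals: Maintenance $100 + $250 = $350; Packaging $100 + $650 = $750; Warehouse $100 + $450 = $550.

Maintenance: $350 | Packaging: $750 | Warehouse: $550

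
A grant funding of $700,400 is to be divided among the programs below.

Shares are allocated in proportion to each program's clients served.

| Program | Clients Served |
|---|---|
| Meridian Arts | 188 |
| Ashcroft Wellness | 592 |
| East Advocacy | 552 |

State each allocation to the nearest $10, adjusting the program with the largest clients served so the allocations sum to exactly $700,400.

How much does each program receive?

Meridian Arts: $98,860 · Ashcroft Wellness: $311,280 · East Advocacy: $290,260

Clients served total: 1,332.
Proportional shares: Meridian Arts 188/1,332 × $700,400 = 98,855.26; Ashcroft Wellness 592/1,332 × $700,400 = 311,288.89; East Advocacy 552/1,332 × $700,400 = 290,255.86.
After rounding ($10): Meridian Arts $98,860; Ashcroft Wellness $311,290; East Advocacy $290,260. Sum = $700,410.
Difference $700,400 − $700,410 = −$10 applied to largest clients served (Ashcroft Wellness): Ashcroft Wellness becomes $311,280.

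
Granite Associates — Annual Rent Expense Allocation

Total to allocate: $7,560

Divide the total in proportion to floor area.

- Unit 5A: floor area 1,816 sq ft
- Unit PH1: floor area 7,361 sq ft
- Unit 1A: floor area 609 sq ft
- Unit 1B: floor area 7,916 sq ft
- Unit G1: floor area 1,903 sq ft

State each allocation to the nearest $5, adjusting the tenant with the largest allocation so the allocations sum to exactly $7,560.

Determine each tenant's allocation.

Total floor area = 19,605.
Pro-rata amounts: Unit 5A 1,816/19,605 × $7,560 = 700.28; Unit PH1 7,361/19,605 × $7,560 = 2,838.52; Unit 1A 609/19,605 × $7,560 = 234.84; Unit 1B 7,916/19,605 × $7,560 = 3,052.54; Unit G1 1,903/19,605 × $7,560 = 733.83.
At nearest $5: Unit 5A $700; Unit PH1 $2,840; Unit 1A $235; Unit 1B $3,055; Unit G1 $735. Sum = $7,565.
Difference $7,560 − $7,565 = −$5 applied to largest allocation (Unit 1B): Unit 1B becomes $3,050.

Unit 5A: $700 | Unit PH1: $2,840 | Unit 1A: $235 | Unit 1B: $3,050 | Unit G1: $735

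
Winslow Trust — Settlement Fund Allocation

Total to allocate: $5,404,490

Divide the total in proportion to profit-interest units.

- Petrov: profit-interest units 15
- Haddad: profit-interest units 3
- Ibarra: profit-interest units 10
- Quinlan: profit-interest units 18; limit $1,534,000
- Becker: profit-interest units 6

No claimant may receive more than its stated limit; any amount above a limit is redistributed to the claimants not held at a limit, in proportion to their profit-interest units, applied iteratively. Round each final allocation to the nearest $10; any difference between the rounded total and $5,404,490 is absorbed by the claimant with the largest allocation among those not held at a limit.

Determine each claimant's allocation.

Petrov: $1,707,570 · Haddad: $341,510 · Ibarra: $1,138,380 · Quinlan: $1,534,000 · Becker: $683,030

Profit-interest units total: 52.
Pro-rata shares before constraints: Petrov 1,558,987.50; Haddad 311,797.50; Ibarra 1,039,325.00; Quinlan 1,870,785.00; Becker 623,595.00.
Held at cap: Quinlan ($1,534,000); remaining pool $3,870,490 reallocated over remaining profit-interest units 34.
Remaining shares: Petrov 1,707,569.12 → $1,707,570; Haddad 341,513.82 → $341,510; Ibarra 1,138,379.41 → $1,138,380; Becker 683,027.65 → $683,030.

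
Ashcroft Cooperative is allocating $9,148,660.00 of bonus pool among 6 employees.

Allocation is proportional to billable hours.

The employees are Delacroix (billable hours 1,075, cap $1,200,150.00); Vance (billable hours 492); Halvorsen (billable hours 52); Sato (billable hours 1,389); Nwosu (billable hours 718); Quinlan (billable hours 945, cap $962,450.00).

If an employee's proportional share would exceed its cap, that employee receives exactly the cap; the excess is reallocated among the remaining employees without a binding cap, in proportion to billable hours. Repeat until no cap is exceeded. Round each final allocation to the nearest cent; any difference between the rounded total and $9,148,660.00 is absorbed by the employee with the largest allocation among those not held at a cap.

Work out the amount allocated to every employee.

Combined billable hours = 4,671.
Pro-rata shares before constraints: Delacroix 2,105,504.0677; Vance 963,635.3500; Halvorsen 101,847.6386; Sato 2,720,507.1162; Nwosu 1,406,280.8563; Quinlan 1,850,884.9711.
Capped: Delacroix ($1,200,150.00), Quinlan ($962,450.00); residual $6,986,060.00 reallocated over remaining billable hours 2,651.
Redistributed shares: Vance 1,296,545.2735 → $1,296,545.27; Halvorsen 137,033.2403 → $137,033.24; Sato 3,660,368.6684 → $3,660,368.67; Nwosu 1,892,112.8178 → $1,892,112.82.

Delacroix: $1,200,150.00; Vance: $1,296,545.27; Halvorsen: $137,033.24; Sato: $3,660,368.67; Nwosu: $1,892,112.82; Quinlan: $962,450.00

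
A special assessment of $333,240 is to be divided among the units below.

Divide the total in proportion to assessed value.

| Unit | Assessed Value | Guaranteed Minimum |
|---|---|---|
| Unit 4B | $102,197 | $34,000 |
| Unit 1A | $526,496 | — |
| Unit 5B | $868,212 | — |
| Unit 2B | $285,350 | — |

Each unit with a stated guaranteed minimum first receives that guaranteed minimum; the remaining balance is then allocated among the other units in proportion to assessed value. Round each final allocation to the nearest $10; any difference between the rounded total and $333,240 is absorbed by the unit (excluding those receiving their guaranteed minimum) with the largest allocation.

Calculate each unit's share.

Unit 4B: $34,000; Unit 1A: $93,780; Unit 5B: $154,640; Unit 2B: $50,820

Minimums first: Unit 4B $34,000. Remaining pool $299,240.
Remaining pool split over remaining assessed value 1,680,058: Unit 1A 93,775.73 → $93,780; Unit 5B 154,639.76 → $154,640; Unit 2B 50,824.52 → $50,820.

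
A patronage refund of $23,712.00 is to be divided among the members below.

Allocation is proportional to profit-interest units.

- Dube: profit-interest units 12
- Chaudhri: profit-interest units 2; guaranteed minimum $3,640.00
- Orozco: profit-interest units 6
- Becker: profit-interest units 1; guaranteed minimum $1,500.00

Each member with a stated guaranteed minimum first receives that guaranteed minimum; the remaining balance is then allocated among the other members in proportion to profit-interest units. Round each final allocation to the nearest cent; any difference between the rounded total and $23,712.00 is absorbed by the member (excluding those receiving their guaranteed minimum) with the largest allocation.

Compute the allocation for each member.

Fund the minimums — Chaudhri $3,640.00; Becker $1,500.00. Remaining pool $18,572.00.
Remaining pool split over remaining profit-interest units 18: Dube 12,381.3333 → $12,381.33; Orozco 6,190.6667 → $6,190.67.

Dube: $12,381.33; Chaudhri: $3,640.00; Orozco: $6,190.67; Becker: $1,500.00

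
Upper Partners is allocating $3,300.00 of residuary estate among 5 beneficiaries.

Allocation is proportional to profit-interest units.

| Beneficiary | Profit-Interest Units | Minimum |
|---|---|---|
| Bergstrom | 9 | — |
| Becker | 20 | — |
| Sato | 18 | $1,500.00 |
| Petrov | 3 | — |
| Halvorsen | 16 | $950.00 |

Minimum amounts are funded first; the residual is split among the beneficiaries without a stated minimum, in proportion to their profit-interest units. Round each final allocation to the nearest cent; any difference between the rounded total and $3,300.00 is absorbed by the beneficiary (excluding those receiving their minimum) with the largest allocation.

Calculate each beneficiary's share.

Minimums first: Sato $1,500.00; Halvorsen $950.00. Remaining pool $850.00.
Remaining pool split over remaining profit-interest units 32: Bergstrom 239.0625 → $239.06; Becker 531.2500 → $531.25; Petrov 79.6875 → $79.69.

Bergstrom: $239.06; Becker: $531.25; Sato: $1,500.00; Petrov: $79.69; Halvorsen: $950.00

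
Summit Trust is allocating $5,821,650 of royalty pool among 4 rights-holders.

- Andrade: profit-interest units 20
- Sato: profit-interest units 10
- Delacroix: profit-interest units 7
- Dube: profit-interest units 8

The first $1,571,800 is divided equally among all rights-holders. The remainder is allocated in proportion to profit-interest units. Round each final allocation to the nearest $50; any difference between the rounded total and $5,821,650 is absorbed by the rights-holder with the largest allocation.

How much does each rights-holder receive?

$1,571,800 shared equally gives $392,950 per rights-holder.
Remainder $4,249,850 by profit-interest units (total 45): Andrade 1,888,822.22 → $1,888,800; Sato 944,411.11 → $944,400; Delacroix 661,087.78 → $661,100; Dube 755,528.89 → $755,550.
Totals: Andrade $392,950 + $1,888,800 = $2,281,750; Sato $392,950 + $944,400 = $1,337,350; Delacroix $392,950 + $661,100 = $1,054,050; Dube $392,950 + $755,550 = $1,148,500.

Andrade: $2,281,750 · Sato: $1,337,350 · Delacroix: $1,054,050 · Dube: $1,148,500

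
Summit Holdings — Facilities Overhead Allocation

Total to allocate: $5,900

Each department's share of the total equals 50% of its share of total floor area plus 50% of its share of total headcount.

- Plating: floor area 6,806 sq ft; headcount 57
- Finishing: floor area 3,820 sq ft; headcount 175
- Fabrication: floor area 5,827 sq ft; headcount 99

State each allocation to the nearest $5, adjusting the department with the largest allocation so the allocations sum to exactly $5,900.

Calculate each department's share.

Floor area total 16,453; headcount total 331.
Combined weights (50% floor area + 50% headcount): Plating 0.2929; Finishing 0.3804; Fabrication 0.3266.
Unrounded shares: Plating 1,728.31; Finishing 2,244.59; Fabrication 1,927.10.
After rounding ($5): Plating $1,730; Finishing $2,245; Fabrication $1,925. Sum = $5,900.
Sum already equals the total — no adjustment.

Plating: $1,730 | Finishing: $2,245 | Fabrication: $1,925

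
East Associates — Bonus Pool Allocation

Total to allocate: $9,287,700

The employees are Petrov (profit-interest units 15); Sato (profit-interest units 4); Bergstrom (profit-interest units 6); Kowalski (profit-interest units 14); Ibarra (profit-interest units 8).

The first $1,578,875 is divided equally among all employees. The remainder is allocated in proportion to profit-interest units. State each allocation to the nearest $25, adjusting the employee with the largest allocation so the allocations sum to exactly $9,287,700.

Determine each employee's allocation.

Petrov: $2,776,025 · Sato: $971,850 · Bergstrom: $1,299,875 · Kowalski: $2,612,025 · Ibarra: $1,627,925

First tranche $1,578,875 split equally: $315,775 each.
Remainder $7,708,825 by profit-interest units (total 47): Petrov 2,460,263.30 → $2,460,275; Sato 656,070.21 → $656,075; Bergstrom 984,105.32 → $984,100; Kowalski 2,296,245.74 → $2,296,250; Ibarra 1,312,140.43 → $1,312,150.
Rounding difference −$25 on remainder applied to Petrov.
Totals: Petrov $315,775 + $2,460,250 = $2,776,025; Sato $315,775 + $656,075 = $971,850; Bergstrom $315,775 + $984,100 = $1,299,875; Kowalski $315,775 + $2,296,250 = $2,612,025; Ibarra $315,775 + $1,312,150 = $1,627,925.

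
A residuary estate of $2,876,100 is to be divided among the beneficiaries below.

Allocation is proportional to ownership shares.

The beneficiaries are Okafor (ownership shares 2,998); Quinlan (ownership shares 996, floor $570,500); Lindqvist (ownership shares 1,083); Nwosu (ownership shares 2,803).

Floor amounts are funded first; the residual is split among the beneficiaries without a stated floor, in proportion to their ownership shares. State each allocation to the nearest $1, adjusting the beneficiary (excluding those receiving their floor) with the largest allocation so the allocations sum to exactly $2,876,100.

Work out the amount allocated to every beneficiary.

Okafor: $1,004,095 · Quinlan: $570,500 · Lindqvist: $362,720 · Nwosu: $938,785

Fund the minimums — Quinlan $570,500. Remaining pool $2,305,600.
Remaining pool split over remaining ownership shares 6,884: Okafor 1,004,094.83 → $1,004,095; Lindqvist 362,720.05 → $362,720; Nwosu 938,785.12 → $938,785.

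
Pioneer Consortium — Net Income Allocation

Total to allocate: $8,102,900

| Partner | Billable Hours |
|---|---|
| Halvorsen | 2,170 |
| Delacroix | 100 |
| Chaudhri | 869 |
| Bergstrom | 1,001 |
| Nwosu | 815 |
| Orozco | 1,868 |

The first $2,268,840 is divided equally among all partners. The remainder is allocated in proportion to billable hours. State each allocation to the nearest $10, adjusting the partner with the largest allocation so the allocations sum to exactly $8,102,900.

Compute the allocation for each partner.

First tranche $2,268,840 split equally: $378,140 each.
Remainder $5,834,060 by billable hours (total 6,823): Halvorsen 1,855,475.63 → $1,855,480; Delacroix 85,505.79 → $85,510; Chaudhri 743,045.31 → $743,050; Bergstrom 855,912.95 → $855,910; Nwosu 696,872.18 → $696,870; Orozco 1,597,248.14 → $1,597,250.
Rounding difference −$10 on remainder applied to Halvorsen.
Totals: Halvorsen $378,140 + $1,855,470 = $2,233,610; Delacroix $378,140 + $85,510 = $463,650; Chaudhri $378,140 + $743,050 = $1,121,190; Bergstrom $378,140 + $855,910 = $1,234,050; Nwosu $378,140 + $696,870 = $1,075,010; Orozco $378,140 + $1,597,250 = $1,975,390.

Halvorsen: $2,233,610; Delacroix: $463,650; Chaudhri: $1,121,190; Bergstrom: $1,234,050; Nwosu: $1,075,010; Orozco: $1,975,390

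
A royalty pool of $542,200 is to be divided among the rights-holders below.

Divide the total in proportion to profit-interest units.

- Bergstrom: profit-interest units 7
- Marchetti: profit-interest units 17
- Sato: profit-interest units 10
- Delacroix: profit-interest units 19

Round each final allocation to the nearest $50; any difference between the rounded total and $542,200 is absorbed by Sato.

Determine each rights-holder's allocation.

Profit-interest units total: 53.
Proportional shares: Bergstrom 7/53 × $542,200 = 71,611.32; Marchetti 17/53 × $542,200 = 173,913.21; Sato 10/53 × $542,200 = 102,301.89; Delacroix 19/53 × $542,200 = 194,373.58.
Rounded to nearest $50: Bergstrom $71,600; Marchetti $173,900; Sato $102,300; Delacroix $194,350. Sum = $542,150.
Difference $542,200 − $542,150 = +$50 applied to Sato: Sato becomes $102,350.

Bergstrom: $71,600 | Marchetti: $173,900 | Sato: $102,350 | Delacroix: $194,350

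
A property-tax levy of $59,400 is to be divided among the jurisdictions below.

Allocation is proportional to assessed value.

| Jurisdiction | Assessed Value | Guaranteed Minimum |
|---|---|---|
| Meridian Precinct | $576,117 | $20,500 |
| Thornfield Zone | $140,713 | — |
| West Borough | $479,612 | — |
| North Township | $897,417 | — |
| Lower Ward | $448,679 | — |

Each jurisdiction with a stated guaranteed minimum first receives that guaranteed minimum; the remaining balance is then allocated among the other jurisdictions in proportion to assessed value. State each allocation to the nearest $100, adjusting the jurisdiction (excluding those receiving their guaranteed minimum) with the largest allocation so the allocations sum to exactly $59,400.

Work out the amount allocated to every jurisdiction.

Meridian Precinct: $20,500 · Thornfield Zone: $2,800 · West Borough: $9,500 · North Township: $17,700 · Lower Ward: $8,900

Minimums first: Meridian Precinct $20,500. Remaining pool $38,900.
Remaining pool split over remaining assessed value 1,966,421: Thornfield Zone 2,783.60 → $2,800; West Borough 9,487.75 → $9,500; North Township 17,752.82 → $17,800; Lower Ward 8,875.83 → $8,900.
Rounding difference −$100 applied to North Township → $17,700.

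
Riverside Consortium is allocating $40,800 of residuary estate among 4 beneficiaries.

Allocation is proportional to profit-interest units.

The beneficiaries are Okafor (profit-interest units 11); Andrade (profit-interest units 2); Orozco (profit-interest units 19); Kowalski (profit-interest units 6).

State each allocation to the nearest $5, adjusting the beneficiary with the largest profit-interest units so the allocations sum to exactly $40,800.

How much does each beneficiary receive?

Okafor: $11,810; Andrade: $2,145; Orozco: $20,405; Kowalski: $6,440

Sum of profit-interest units: 38.
Raw shares: Okafor 11/38 × $40,800 = 11,810.53; Andrade 2/38 × $40,800 = 2,147.37; Orozco 19/38 × $40,800 = 20,400.00; Kowalski 6/38 × $40,800 = 6,442.11.
After rounding ($5): Okafor $11,810; Andrade $2,145; Orozco $20,400; Kowalski $6,440. Sum = $40,795.
Difference $40,800 − $40,795 = +$5 applied to largest profit-interest units (Orozco): Orozco becomes $20,405.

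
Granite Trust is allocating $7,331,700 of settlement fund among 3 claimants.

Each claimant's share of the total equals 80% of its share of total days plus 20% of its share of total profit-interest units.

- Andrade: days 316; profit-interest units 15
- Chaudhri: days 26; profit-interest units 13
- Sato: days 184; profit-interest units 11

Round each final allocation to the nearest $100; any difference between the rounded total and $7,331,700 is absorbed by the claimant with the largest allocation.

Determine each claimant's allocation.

Days total 526; profit-interest units total 39.
Blended shares (80% days + 20% profit-interest units): Andrade 0.5575; Chaudhri 0.1062; Sato 0.3363.
Unrounded shares: Andrade 4,087,653.27; Chaudhri 778,702.74; Sato 2,465,343.99.
Rounded to nearest $100: Andrade $4,087,700; Chaudhri $778,700; Sato $2,465,300. Sum = $7,331,700.
Sum already equals the total — no adjustment.

Andrade: $4,087,700 | Chaudhri: $778,700 | Sato: $2,465,300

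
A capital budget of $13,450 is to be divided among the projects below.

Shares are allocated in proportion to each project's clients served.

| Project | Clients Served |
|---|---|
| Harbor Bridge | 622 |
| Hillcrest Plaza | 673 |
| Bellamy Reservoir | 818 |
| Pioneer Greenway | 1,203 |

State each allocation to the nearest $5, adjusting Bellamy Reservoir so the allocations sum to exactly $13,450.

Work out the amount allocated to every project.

Harbor Bridge: $2,525; Hillcrest Plaza: $2,730; Bellamy Reservoir: $3,315; Pioneer Greenway: $4,880

Clients served total: 3,316.
Unrounded shares: Harbor Bridge 622/3,316 × $13,450 = 2,522.89; Hillcrest Plaza 673/3,316 × $13,450 = 2,729.75; Bellamy Reservoir 818/3,316 × $13,450 = 3,317.88; Pioneer Greenway 1,203/3,316 × $13,450 = 4,879.48.
After rounding ($5): Harbor Bridge $2,525; Hillcrest Plaza $2,730; Bellamy Reservoir $3,320; Pioneer Greenway $4,880. Sum = $13,455.
Difference $13,450 − $13,455 = −$5 applied to Bellamy Reservoir: Bellamy Reservoir becomes $3,315.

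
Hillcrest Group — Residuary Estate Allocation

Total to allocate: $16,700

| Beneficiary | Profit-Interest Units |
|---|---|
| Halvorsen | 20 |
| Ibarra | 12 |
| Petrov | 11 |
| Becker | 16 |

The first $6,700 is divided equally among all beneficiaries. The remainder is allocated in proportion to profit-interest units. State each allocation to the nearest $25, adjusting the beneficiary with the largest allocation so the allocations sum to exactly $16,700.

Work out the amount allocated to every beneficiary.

Halvorsen: $5,075 | Ibarra: $3,700 | Petrov: $3,550 | Becker: $4,375

First tranche $6,700 split equally: $1,675 each.
Remainder $10,000 by profit-interest units (total 59): Halvorsen 3,389.83 → $3,400; Ibarra 2,033.90 → $2,025; Petrov 1,864.41 → $1,875; Becker 2,711.86 → $2,700.
Totals: Halvorsen $1,675 + $3,400 = $5,075; Ibarra $1,675 + $2,025 = $3,700; Petrov $1,675 + $1,875 = $3,550; Becker $1,675 + $2,700 = $4,375.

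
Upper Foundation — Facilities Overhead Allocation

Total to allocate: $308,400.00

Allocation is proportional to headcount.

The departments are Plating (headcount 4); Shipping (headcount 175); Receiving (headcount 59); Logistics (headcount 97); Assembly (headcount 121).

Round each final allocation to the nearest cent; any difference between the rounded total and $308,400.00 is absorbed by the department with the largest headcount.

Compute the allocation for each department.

Total headcount = 4 + 175 + 59 + 97 + 121 = 456.
Proportional shares: Plating 2,705.2632; Shipping 118,355.2632; Receiving 39,902.6316; Logistics 65,602.6316; Assembly 81,834.2105.
At nearest cent: Plating $2,705.26; Shipping $118,355.26; Receiving $39,902.63; Logistics $65,602.63; Assembly $81,834.21. Sum = $308,399.99.
Difference $308,400.00 − $308,399.99 = +$0.01 applied to largest headcount (Shipping): Shipping becomes $118,355.27.

Plating: $2,705.26; Shipping: $118,355.27; Receiving: $39,902.63; Logistics: $65,602.63; Assembly: $81,834.21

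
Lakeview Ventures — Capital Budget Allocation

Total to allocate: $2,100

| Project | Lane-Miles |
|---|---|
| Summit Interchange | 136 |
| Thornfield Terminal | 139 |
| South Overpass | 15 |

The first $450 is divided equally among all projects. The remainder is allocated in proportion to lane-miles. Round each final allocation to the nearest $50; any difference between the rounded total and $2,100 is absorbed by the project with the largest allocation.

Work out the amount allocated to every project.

Summit Interchange: $900; Thornfield Terminal: $950; South Overpass: $250

$450 shared equally gives $150 per project.
Remainder $1,650 by lane-miles (total 290): Summit Interchange 773.79 → $750; Thornfield Terminal 790.86 → $800; South Overpass 85.34 → $100.
Totals: Summit Interchange $150 + $750 = $900; Thornfield Terminal $150 + $800 = $950; South Overpass $150 + $100 = $250.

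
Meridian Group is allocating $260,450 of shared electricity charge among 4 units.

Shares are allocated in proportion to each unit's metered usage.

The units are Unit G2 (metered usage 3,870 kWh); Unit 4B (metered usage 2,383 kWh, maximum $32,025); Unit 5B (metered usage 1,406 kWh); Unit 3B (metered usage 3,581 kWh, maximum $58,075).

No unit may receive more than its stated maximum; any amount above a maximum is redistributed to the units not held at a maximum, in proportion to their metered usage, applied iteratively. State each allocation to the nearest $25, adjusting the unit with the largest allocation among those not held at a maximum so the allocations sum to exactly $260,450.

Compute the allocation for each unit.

Total metered usage = 11,240.
Pro-rata shares before constraints: Unit G2 89,674.51; Unit 4B 55,218.18; Unit 5B 32,579.42; Unit 3B 82,977.89.
Held at cap: Unit 4B ($32,025), Unit 3B ($58,075); remaining pool $170,350 reallocated over remaining metered usage 5,276.
Remaining shares: Unit G2 124,953.47 → $124,950; Unit 5B 45,396.53 → $45,400.

Unit G2: $124,950 · Unit 4B: $32,025 · Unit 5B: $45,400 · Unit 3B: $58,075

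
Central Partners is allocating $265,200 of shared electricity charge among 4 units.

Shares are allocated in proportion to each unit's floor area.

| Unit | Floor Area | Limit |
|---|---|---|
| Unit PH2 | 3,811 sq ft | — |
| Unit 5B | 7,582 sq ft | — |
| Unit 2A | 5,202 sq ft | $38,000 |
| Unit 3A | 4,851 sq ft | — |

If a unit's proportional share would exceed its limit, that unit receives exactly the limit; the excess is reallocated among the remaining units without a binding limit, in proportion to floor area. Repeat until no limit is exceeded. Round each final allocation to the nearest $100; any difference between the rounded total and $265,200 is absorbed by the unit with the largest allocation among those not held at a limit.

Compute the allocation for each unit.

Unit PH2: $53,300 | Unit 5B: $106,100 | Unit 2A: $38,000 | Unit 3A: $67,800

Floor area total: 21,446.
Proportional shares (ignoring caps): Unit PH2 47,126.61; Unit 5B 93,758.58; Unit 2A 64,327.63; Unit 3A 59,987.19.
Capped: Unit 2A ($38,000); balance $227,200 reallocated over remaining floor area 16,244.
Remaining shares: Unit PH2 53,303.32 → $53,300; Unit 5B 106,047.18 → $106,000; Unit 3A 67,849.50 → $67,800.
Rounding difference +$100 applied to Unit 5B → $106,100.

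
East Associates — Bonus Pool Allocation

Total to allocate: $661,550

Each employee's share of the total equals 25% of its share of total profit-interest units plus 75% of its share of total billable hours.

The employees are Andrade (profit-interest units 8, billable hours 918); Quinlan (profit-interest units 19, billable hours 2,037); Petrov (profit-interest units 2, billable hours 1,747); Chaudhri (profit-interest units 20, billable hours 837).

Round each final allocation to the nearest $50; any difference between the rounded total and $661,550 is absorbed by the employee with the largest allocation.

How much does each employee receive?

Profit-interest units total 49; billable hours total 5,539.
Blended shares (25% profit-interest units + 75% billable hours): Andrade 0.1651; Quinlan 0.3728; Petrov 0.2468; Chaudhri 0.2154.
Unrounded shares: Andrade 109,232.98; Quinlan 246,596.54; Petrov 163,240.11; Chaudhri 142,480.37.
After rounding ($50): Andrade $109,250; Quinlan $246,600; Petrov $163,250; Chaudhri $142,500. Sum = $661,600.
Difference $661,550 − $661,600 = −$50 applied to largest allocation (Quinlan): Quinlan becomes $246,550.

Andrade: $109,250 · Quinlan: $246,550 · Petrov: $163,250 · Chaudhri: $142,500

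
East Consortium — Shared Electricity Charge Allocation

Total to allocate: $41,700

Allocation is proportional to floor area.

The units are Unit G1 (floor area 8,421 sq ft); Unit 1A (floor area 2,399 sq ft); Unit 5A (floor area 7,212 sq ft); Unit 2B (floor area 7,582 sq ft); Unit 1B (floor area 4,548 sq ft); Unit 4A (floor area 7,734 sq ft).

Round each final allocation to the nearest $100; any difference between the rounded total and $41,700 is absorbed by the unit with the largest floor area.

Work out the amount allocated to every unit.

Total floor area = 37,896.
Pro-rata amounts: Unit G1 8,421/37,896 × $41,700 = 9,266.30; Unit 1A 2,399/37,896 × $41,700 = 2,639.81; Unit 5A 7,212/37,896 × $41,700 = 7,935.94; Unit 2B 7,582/37,896 × $41,700 = 8,343.08; Unit 1B 4,548/37,896 × $41,700 = 5,004.53; Unit 4A 7,734/37,896 × $41,700 = 8,510.34.
At nearest $100: Unit G1 $9,300; Unit 1A $2,600; Unit 5A $7,900; Unit 2B $8,300; Unit 1B $5,000; Unit 4A $8,500. Sum = $41,600.
Difference $41,700 − $41,600 = +$100 applied to largest floor area (Unit G1): Unit G1 becomes $9,400.

Unit G1: $9,400 | Unit 1A: $2,600 | Unit 5A: $7,900 | Unit 2B: $8,300 | Unit 1B: $5,000 | Unit 4A: $8,500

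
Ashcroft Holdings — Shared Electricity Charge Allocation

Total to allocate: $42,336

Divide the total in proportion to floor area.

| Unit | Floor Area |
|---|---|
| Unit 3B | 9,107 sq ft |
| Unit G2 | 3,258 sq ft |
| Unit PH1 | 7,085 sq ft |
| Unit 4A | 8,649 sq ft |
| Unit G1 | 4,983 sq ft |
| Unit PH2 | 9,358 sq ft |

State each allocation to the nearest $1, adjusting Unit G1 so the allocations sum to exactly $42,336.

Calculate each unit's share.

Combined floor area = 42,440.
Raw shares: Unit 3B 9,107/42,440 × $42,336 = 9,084.68; Unit G2 3,258/42,440 × $42,336 = 3,250.02; Unit PH1 7,085/42,440 × $42,336 = 7,067.64; Unit 4A 8,649/42,440 × $42,336 = 8,627.81; Unit G1 4,983/42,440 × $42,336 = 4,970.79; Unit PH2 9,358/42,440 × $42,336 = 9,335.07.
At nearest $1: Unit 3B $9,085; Unit G2 $3,250; Unit PH1 $7,068; Unit 4A $8,628; Unit G1 $4,971; Unit PH2 $9,335. Sum = $42,337.
Difference $42,336 − $42,337 = −$1 applied to Unit G1: Unit G1 becomes $4,970.

Unit 3B: $9,085 | Unit G2: $3,250 | Unit PH1: $7,068 | Unit 4A: $8,628 | Unit G1: $4,970 | Unit PH2: $9,335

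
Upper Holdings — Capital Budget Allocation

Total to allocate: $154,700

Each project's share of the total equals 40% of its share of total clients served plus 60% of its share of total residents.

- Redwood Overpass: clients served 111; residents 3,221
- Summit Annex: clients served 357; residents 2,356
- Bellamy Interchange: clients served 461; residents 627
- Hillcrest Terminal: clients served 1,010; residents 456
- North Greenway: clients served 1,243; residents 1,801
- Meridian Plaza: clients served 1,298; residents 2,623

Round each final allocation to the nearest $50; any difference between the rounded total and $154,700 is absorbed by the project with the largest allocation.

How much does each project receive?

Totals — clients served 4,480, residents 11,084.
Composite weights (40% clients served + 60% residents): Redwood Overpass 0.1843; Summit Annex 0.1594; Bellamy Interchange 0.0751; Hillcrest Terminal 0.1149; North Greenway 0.2085; Meridian Plaza 0.2579.
Proportional shares: Redwood Overpass 28,506.59; Summit Annex 24,660.76; Bellamy Interchange 11,618.21; Hillcrest Terminal 17,769.28; North Greenway 32,250.93; Meridian Plaza 39,894.24.
Rounded to nearest $50: Redwood Overpass $28,500; Summit Annex $24,650; Bellamy Interchange $11,600; Hillcrest Terminal $17,750; North Greenway $32,250; Meridian Plaza $39,900. Sum = $154,650.
Difference $154,700 − $154,650 = +$50 applied to largest allocation (Meridian Plaza): Meridian Plaza becomes $39,950.

Redwood Overpass: $28,500 · Summit Annex: $24,650 · Bellamy Interchange: $11,600 · Hillcrest Terminal: $17,750 · North Greenway: $32,250 · Meridian Plaza: $39,950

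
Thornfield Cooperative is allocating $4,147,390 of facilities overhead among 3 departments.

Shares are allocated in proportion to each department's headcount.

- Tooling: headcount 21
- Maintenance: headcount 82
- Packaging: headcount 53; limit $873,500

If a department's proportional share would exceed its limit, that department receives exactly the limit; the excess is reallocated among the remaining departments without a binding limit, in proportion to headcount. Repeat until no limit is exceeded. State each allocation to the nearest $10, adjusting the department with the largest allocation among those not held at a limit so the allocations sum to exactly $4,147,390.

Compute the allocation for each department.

Total headcount = 156.
Pro-rata shares before constraints: Tooling 558,302.50; Maintenance 2,180,038.33; Packaging 1,409,049.17.
Cap binds for Packaging ($873,500); remaining pool $3,273,890 reallocated over remaining headcount 103.
Redistributed shares: Tooling 667,492.14 → $667,490; Maintenance 2,606,397.86 → $2,606,400.

Tooling: $667,490; Maintenance: $2,606,400; Packaging: $873,500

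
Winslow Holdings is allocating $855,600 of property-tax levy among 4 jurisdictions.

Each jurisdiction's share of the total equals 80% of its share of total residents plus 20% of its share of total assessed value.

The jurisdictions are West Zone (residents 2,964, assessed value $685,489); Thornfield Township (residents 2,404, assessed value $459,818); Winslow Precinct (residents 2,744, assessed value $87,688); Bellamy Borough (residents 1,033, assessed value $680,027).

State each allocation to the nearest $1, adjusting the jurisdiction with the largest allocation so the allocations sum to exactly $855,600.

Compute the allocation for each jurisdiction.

Totals — residents 9,145, assessed value 1,913,022.
Combined weights (80% residents + 20% assessed value): West Zone 0.3310; Thornfield Township 0.2584; Winslow Precinct 0.2492; Bellamy Borough 0.1615.
Raw shares: West Zone 283,164.92; Thornfield Township 221,064.05; Winslow Precinct 213,225.12; Bellamy Borough 138,145.90.
After rounding ($1): West Zone $283,165; Thornfield Township $221,064; Winslow Precinct $213,225; Bellamy Borough $138,146. Sum = $855,600.
No rounding difference to absorb.

West Zone: $283,165 | Thornfield Township: $221,064 | Winslow Precinct: $213,225 | Bellamy Borough: $138,146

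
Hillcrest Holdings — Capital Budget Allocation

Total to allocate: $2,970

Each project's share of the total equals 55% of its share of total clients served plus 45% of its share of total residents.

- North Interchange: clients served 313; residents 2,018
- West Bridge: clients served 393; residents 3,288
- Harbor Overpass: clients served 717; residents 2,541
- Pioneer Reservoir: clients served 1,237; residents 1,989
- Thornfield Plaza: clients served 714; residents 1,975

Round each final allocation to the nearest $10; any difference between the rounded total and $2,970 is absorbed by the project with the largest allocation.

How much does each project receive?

Totals — clients served 3,374, residents 11,811.
Composite weights (55% clients served + 45% residents): North Interchange 0.1279; West Bridge 0.1893; Harbor Overpass 0.2137; Pioneer Reservoir 0.2774; Thornfield Plaza 0.1916.
Proportional shares: North Interchange 379.89; West Bridge 562.33; Harbor Overpass 634.66; Pioneer Reservoir 823.96; Thornfield Plaza 569.16.
Rounded to nearest $10: North Interchange $380; West Bridge $560; Harbor Overpass $630; Pioneer Reservoir $820; Thornfield Plaza $570. Sum = $2,960.
Difference $2,970 − $2,960 = +$10 applied to largest allocation (Pioneer Reservoir): Pioneer Reservoir becomes $830.

North Interchange: $380 · West Bridge: $560 · Harbor Overpass: $630 · Pioneer Reservoir: $830 · Thornfield Plaza: $570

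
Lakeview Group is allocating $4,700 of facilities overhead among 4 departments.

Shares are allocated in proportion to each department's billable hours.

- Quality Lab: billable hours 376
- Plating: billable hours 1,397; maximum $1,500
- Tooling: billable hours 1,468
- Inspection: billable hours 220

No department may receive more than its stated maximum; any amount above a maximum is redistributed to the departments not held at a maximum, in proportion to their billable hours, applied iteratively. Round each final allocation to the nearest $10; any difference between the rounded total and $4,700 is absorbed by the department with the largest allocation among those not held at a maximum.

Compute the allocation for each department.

Quality Lab: $580 · Plating: $1,500 · Tooling: $2,280 · Inspection: $340

Billable hours total: 3,461.
Pro-rata shares before constraints: Quality Lab 510.60; Plating 1,897.11; Tooling 1,993.53; Inspection 298.76.
Held at cap: Plating ($1,500); remaining pool $3,200 reallocated over remaining billable hours 2,064.
Shares after redistribution: Quality Lab 582.95 → $580; Tooling 2,275.97 → $2,280; Inspection 341.09 → $340.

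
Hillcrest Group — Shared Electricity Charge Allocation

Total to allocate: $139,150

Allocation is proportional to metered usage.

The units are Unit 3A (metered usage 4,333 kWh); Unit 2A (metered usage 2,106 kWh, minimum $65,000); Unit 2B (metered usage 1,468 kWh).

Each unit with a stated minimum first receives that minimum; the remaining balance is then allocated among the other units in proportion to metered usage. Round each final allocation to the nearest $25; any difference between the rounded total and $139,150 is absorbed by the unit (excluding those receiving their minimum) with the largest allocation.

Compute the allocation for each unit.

Minimums first: Unit 2A $65,000. Remaining pool $74,150.
Remaining pool split over remaining metered usage 5,801: Unit 3A 55,385.61 → $55,375; Unit 2B 18,764.39 → $18,775.

Unit 3A: $55,375 | Unit 2A: $65,000 | Unit 2B: $18,775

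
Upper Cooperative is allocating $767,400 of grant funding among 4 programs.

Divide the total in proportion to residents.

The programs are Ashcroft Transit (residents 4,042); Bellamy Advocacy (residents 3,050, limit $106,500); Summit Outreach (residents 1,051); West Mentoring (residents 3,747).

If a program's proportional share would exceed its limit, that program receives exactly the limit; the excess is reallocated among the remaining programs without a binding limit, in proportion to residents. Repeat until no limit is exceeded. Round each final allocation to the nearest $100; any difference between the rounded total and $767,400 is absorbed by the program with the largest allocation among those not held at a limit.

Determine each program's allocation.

Ashcroft Transit: $302,200; Bellamy Advocacy: $106,500; Summit Outreach: $78,600; West Mentoring: $280,100

Combined residents = 11,890.
Unconstrained shares: Ashcroft Transit 260,877.28; Bellamy Advocacy 196,851.98; Summit Outreach 67,833.25; West Mentoring 241,837.49.
Held at cap: Bellamy Advocacy ($106,500); remaining pool $660,900 reallocated over remaining residents 8,840.
Remaining shares: Ashcroft Transit 302,189.80 → $302,200; Summit Outreach 78,575.33 → $78,600; West Mentoring 280,134.88 → $280,100.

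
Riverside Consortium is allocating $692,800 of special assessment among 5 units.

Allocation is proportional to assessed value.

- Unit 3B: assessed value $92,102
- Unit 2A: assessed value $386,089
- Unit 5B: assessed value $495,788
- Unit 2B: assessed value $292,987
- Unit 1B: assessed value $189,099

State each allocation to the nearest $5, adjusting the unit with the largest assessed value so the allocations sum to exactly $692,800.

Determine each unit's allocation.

Assessed value total: 1,456,065.
Raw shares: Unit 3B 92,102/1,456,065 × $692,800 = 43,822.40; Unit 2A 386,089/1,456,065 × $692,800 = 183,702.28; Unit 5B 495,788/1,456,065 × $692,800 = 235,897.39; Unit 2B 292,987/1,456,065 × $692,800 = 139,404.07; Unit 1B 189,099/1,456,065 × $692,800 = 89,973.86.
Rounded to nearest $5: Unit 3B $43,820; Unit 2A $183,700; Unit 5B $235,895; Unit 2B $139,405; Unit 1B $89,975. Sum = $692,795.
Difference $692,800 − $692,795 = +$5 applied to largest assessed value (Unit 5B): Unit 5B becomes $235,900.

Unit 3B: $43,820 · Unit 2A: $183,700 · Unit 5B: $235,900 · Unit 2B: $139,405 · Unit 1B: $89,975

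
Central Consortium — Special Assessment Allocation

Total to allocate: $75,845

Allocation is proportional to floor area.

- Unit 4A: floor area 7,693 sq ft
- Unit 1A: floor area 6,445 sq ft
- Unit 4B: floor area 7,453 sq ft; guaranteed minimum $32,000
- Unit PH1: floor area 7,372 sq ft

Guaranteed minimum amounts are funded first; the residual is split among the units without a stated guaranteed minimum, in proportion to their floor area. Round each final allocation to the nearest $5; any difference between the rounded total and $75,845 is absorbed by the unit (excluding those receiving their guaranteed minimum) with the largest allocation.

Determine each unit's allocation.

Fund the minimums — Unit 4B $32,000. Residual $43,845.
Residual split over remaining floor area 21,510: Unit 4A 15,681.06 → $15,680; Unit 1A 13,137.19 → $13,135; Unit PH1 15,026.75 → $15,025.
Rounding difference +$5 applied to Unit 4A → $15,685.

Unit 4A: $15,685 · Unit 1A: $13,135 · Unit 4B: $32,000 · Unit PH1: $15,025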